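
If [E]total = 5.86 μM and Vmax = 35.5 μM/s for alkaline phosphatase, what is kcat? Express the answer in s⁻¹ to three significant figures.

kcat = Vmax/[E]total = 35.5 μM/s / 5.86 μM = 6.06 s⁻¹.

6.06 s⁻¹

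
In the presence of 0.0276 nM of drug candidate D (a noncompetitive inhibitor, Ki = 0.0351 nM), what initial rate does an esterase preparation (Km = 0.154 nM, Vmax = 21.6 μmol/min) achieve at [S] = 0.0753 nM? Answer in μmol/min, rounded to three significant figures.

α = 1 + [I]/Ki = 1 + 0.0276/0.0351 = 1.786.
For a noncompetitive inhibitor, Vmax is reduced to Vmax/α while Km is unchanged: Km,app = 0.154 nM, Vmax,app = 12.1 μmol/min.
v = Vmax,app·[S]/(Km,app + [S]) = 12.1 × 0.0753/(0.154 + 0.0753) = 3.97 μmol/min.

3.97 μmol/min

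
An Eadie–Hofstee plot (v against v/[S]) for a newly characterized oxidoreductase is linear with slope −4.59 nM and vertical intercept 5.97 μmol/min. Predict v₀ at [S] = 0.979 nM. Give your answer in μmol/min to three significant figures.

1.05 μmol/min

In the Eadie–Hofstee form v = Vmax − Km·(v/[S]), the slope is −Km and the intercept is Vmax, so Km = 4.59 nM and Vmax = 5.97 μmol/min.
v = 5.97 × 0.979/(4.59 + 0.979) = 1.05 μmol/min.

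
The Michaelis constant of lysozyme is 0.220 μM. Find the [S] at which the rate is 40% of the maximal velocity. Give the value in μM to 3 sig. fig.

0.147 μM

v/Vmax = [S]/(Km+[S]) = 0.4, so [S] = Km·0.4/(1 − 0.4) = 0.220 × 0.6667.
[S] = 0.147 μM.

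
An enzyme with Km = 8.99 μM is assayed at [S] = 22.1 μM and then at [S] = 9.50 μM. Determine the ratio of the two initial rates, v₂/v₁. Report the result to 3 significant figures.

0.723

The fractional saturations are [S]/(Km+[S]) = 22.1/31.09 = 0.7108 and 9.50/18.49 = 0.5138.
v₂/v₁ is just their ratio: 0.5138/0.7108 = 0.723.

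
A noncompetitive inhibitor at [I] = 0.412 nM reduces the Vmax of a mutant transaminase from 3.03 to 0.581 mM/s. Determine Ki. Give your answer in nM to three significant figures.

0.0977 nM

Noncompetitive: Vmax,app = Vmax/α with α = 1 + [I]/Ki.
α = Vmax/Vmax,app = 3.03/0.581 = 5.215.
Ki = [I]/(α − 1) = 0.412/4.215 = 0.0977 nM.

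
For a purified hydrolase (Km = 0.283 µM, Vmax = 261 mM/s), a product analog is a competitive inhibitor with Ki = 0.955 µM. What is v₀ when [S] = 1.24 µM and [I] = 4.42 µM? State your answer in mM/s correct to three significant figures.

114 mM/s

With α = 1 + [I]/Ki = 1 + 4.42/0.955 = 5.628, the competitive rate law is v = Vmax[S] / (αKm + [S]).
v = 261×1.24 / (5.628×0.283 + 1.24) = 323.6/2.833 = 114 mM/s.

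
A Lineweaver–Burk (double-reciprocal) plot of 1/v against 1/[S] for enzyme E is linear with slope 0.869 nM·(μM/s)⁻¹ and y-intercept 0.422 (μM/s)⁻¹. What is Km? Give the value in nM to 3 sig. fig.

2.06 nM

y-intercept = 1/Vmax ⇒ Vmax = 2.37 μM/s; slope = Km/Vmax ⇒ Km = slope × Vmax.
Km = 0.869 × 2.37 = 2.06 nM.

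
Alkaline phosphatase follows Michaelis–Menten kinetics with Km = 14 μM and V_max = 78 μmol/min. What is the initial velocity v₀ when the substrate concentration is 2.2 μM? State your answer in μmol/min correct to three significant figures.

10.6 μmol/min

v = Vmax·[S]/(Km + [S]) = 78 × 2.2 / (14 + 2.2)
  = 171.6 / 16.20 = 10.6 μmol/min.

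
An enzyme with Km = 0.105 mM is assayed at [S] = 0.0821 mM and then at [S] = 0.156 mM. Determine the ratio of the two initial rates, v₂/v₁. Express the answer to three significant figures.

1.36

The fractional saturations are [S]/(Km+[S]) = 0.0821/0.1871 = 0.4388 and 0.156/0.2610 = 0.5977.
v₂/v₁ is just their ratio: 0.5977/0.4388 = 1.36.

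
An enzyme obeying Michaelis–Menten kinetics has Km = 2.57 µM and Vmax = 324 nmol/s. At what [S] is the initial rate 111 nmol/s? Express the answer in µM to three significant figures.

The required fractional saturation is v/Vmax = 111/324 = 0.3426.
Then [S]/(Km+[S]) = 0.3426 ⇒ [S] = 2.57 × 0.3426/(1 − 0.3426) = 1.34 µM.

1.34 µM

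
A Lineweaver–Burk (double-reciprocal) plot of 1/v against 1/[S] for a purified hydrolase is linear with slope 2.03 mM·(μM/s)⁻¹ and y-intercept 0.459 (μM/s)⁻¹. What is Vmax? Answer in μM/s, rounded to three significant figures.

2.18 μM/s

The y-intercept of a Lineweaver–Burk plot equals 1/Vmax, so Vmax = 1/0.459 = 2.18 μM/s.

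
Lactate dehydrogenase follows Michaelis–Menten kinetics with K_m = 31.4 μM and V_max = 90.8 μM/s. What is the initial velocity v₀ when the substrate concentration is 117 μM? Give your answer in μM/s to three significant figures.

[S]/(Km+[S]) = 117/148.4 = 0.7884, the fractional saturation.
v = 0.7884 × Vmax = 0.7884 × 90.8 = 71.6 μM/s.

71.6 μM/s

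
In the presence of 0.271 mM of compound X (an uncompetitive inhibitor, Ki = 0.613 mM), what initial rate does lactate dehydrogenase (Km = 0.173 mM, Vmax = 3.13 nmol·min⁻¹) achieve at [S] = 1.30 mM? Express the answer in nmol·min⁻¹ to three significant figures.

1.99 nmol·min⁻¹

α = 1 + [I]/Ki = 1 + 0.271/0.613 = 1.442.
For an uncompetitive inhibitor, both parameters are divided by α, giving Vmax/α and Km/α: Km,app = 0.120 mM, Vmax,app = 2.17 nmol·min⁻¹.
v = Vmax,app·[S]/(Km,app + [S]) = 2.17 × 1.30/(0.120 + 1.30) = 1.99 nmol·min⁻¹.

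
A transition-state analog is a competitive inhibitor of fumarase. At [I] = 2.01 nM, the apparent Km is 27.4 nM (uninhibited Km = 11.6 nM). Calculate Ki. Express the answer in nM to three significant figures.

Competitive: Km,app = α·Km with α = 1 + [I]/Ki.
α = Km,app/Km = 27.4/11.6 = 2.362.
Since α = 1 + [I]/Ki, [I]/Ki = 2.362 − 1 = 1.362 and Ki = 2.01/1.362 = 1.48 nM.

1.48 nM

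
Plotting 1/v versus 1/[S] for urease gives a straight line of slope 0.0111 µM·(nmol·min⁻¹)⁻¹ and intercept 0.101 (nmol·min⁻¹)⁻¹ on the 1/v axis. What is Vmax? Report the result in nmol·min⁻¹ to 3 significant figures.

9.90 nmol·min⁻¹

The y-intercept of a Lineweaver–Burk plot equals 1/Vmax, so Vmax = 1/0.101 = 9.90 nmol·min⁻¹.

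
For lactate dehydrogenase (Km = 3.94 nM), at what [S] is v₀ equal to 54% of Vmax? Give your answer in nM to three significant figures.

4.63 nM

v/Vmax = [S]/(Km+[S]) = 0.54, so [S] = Km·0.54/(1 − 0.54) = 3.94 × 1.174.
[S] = 4.63 nM.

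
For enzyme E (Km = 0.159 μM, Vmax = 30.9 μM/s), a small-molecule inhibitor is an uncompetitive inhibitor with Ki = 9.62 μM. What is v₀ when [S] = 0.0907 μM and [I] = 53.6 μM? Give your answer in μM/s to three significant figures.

α = 1 + [I]/Ki = 1 + 53.6/9.62 = 6.572.
For an uncompetitive inhibitor, both parameters are divided by α, giving Vmax/α and Km/α: Km,app = 0.0242 μM, Vmax,app = 4.70 μM/s.
v = Vmax,app·[S]/(Km,app + [S]) = 4.70 × 0.0907/(0.0242 + 0.0907) = 3.71 μM/s.

3.71 μM/s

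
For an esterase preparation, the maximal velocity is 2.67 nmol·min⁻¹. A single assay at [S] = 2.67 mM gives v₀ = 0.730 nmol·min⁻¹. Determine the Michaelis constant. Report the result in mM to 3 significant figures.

7.10 mM

v/Vmax = 0.730/2.67 = 0.2734 = [S]/(Km+[S]).
So Km + [S] = [S]/0.2734 = 9.766 mM, giving Km = 9.766 − 2.67 = 7.10 mM.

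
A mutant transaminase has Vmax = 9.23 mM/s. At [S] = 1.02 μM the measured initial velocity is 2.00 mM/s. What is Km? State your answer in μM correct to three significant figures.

v/Vmax = 2.00/9.23 = 0.2167 = [S]/(Km+[S]).
So Km + [S] = [S]/0.2167 = 4.707 μM, giving Km = 4.707 − 1.02 = 3.69 μM.

3.69 μM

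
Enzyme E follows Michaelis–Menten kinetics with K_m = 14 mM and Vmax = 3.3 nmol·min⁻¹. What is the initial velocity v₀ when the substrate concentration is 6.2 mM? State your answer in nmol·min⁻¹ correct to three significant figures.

1.01 nmol·min⁻¹

v = Vmax·[S]/(Km + [S]) = 3.3 × 6.2 / (14 + 6.2)
  = 20.46 / 20.20 = 1.01 nmol·min⁻¹.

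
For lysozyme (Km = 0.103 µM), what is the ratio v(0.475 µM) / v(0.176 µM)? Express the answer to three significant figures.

Since Vmax cancels, v₂/v₁ = [S]₂(Km+[S]₁) / [S]₁(Km+[S]₂).
= 0.475×(0.103+0.176) / (0.176×(0.103+0.475)) = 0.1325/0.1017 = 1.30.

1.30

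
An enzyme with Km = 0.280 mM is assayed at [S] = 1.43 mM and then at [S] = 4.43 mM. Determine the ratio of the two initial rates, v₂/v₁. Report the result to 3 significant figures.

1.12

Since Vmax cancels, v₂/v₁ = [S]₂(Km+[S]₁) / [S]₁(Km+[S]₂).
= 4.43×(0.280+1.43) / (1.43×(0.280+4.43)) = 7.575/6.735 = 1.12.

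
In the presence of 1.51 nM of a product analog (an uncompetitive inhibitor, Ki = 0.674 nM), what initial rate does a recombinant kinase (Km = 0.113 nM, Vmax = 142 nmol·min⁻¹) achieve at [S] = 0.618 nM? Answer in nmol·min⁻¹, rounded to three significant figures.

41.5 nmol·min⁻¹

With α = 1 + [I]/Ki = 1 + 1.51/0.674 = 3.240, the uncompetitive rate law is v = (Vmax/α)·[S] / (Km/α + [S]).
v = (142/3.240)×0.618 / (0.113/3.240 + 0.618) = 27.08/0.6529 = 41.5 nmol·min⁻¹.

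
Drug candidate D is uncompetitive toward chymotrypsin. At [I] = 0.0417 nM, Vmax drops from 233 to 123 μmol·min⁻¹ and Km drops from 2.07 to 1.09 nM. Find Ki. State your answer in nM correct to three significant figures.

0.0466 nM

Uncompetitive: Vmax,app = Vmax/α (and Km,app = Km/α) with α = 1 + [I]/Ki.
α = Vmax/Vmax,app = 233/123 = 1.894.
Ki = [I]/(α − 1) = 0.0417/0.8943 = 0.0466 nM.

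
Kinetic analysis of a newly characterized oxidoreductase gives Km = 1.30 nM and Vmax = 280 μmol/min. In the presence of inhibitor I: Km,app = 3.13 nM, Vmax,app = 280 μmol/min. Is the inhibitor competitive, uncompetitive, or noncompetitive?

competitive

Km increases (1.30 → 3.13 nM) while Vmax is unchanged — the hallmark of competitive inhibition.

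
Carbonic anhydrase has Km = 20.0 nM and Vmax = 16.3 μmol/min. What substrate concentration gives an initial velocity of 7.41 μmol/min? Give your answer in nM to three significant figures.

16.7 nM

The required fractional saturation is v/Vmax = 7.41/16.3 = 0.4546.
Then [S]/(Km+[S]) = 0.4546 ⇒ [S] = 20.0 × 0.4546/(1 − 0.4546) = 16.7 nM.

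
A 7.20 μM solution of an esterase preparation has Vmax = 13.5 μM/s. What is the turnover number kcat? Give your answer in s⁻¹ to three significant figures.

kcat = Vmax/[E]total = 13.5 μM/s / 7.20 μM = 1.88 s⁻¹.

1.88 s⁻¹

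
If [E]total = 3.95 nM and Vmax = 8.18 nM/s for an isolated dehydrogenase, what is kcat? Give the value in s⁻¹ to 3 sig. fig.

kcat = Vmax/[E]total = 8.18 nM/s / 3.95 nM = 2.07 s⁻¹.

2.07 s⁻¹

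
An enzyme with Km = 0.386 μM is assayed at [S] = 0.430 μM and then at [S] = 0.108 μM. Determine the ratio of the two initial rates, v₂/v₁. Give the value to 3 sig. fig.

0.415

The fractional saturations are [S]/(Km+[S]) = 0.430/0.8160 = 0.5270 and 0.108/0.4940 = 0.2186.
v₂/v₁ is just their ratio: 0.2186/0.5270 = 0.415.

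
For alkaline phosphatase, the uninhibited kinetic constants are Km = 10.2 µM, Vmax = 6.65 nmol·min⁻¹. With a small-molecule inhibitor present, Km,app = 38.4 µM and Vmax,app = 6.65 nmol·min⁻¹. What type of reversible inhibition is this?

Km increases (10.2 → 38.4 µM) while Vmax is unchanged — the hallmark of competitive inhibition.

competitive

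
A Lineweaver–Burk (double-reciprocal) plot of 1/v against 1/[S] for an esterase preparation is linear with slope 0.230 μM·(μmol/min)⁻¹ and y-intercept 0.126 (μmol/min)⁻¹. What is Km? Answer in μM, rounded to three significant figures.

1.83 μM

y-intercept = 1/Vmax ⇒ Vmax = 7.94 μmol/min; slope = Km/Vmax ⇒ Km = slope × Vmax.
Km = 0.230 × 7.94 = 1.83 μM.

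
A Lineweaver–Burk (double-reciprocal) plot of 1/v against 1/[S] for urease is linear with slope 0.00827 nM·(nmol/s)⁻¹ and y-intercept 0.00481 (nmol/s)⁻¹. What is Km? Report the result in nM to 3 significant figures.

1.72 nM

y-intercept = 1/Vmax ⇒ Vmax = 208 nmol/s; slope = Km/Vmax ⇒ Km = slope × Vmax.
Km = 0.00827 × 208 = 1.72 nM.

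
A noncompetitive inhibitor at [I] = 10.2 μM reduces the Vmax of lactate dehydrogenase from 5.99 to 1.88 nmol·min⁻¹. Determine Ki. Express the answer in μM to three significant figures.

Noncompetitive: Vmax,app = Vmax/α with α = 1 + [I]/Ki.
α = Vmax/Vmax,app = 5.99/1.88 = 3.186.
Since α = 1 + [I]/Ki, [I]/Ki = 3.186 − 1 = 2.186 and Ki = 10.2/2.186 = 4.67 μM.

4.67 μM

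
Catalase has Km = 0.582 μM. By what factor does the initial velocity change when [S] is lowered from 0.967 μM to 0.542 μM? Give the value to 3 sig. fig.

The fractional saturations are [S]/(Km+[S]) = 0.967/1.549 = 0.6243 and 0.542/1.124 = 0.4822.
v₂/v₁ is just their ratio: 0.4822/0.6243 = 0.772.

0.772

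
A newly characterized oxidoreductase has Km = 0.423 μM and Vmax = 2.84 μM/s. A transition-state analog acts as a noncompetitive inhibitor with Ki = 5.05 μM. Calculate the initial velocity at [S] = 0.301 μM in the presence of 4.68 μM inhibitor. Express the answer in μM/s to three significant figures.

α = 1 + [I]/Ki = 1 + 4.68/5.05 = 1.927.
For a noncompetitive inhibitor, Vmax is reduced to Vmax/α while Km is unchanged: Km,app = 0.423 μM, Vmax,app = 1.47 μM/s.
v = Vmax,app·[S]/(Km,app + [S]) = 1.47 × 0.301/(0.423 + 0.301) = 0.613 μM/s.

0.613 μM/s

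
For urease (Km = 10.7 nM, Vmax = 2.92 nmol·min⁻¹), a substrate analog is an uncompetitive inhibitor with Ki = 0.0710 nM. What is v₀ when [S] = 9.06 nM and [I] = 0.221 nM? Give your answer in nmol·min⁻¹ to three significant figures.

With α = 1 + [I]/Ki = 1 + 0.221/0.0710 = 4.113, the uncompetitive rate law is v = (Vmax/α)·[S] / (Km/α + [S]).
v = (2.92/4.113)×9.06 / (10.7/4.113 + 9.06) = 6.433/11.66 = 0.552 nmol·min⁻¹.

0.552 nmol·min⁻¹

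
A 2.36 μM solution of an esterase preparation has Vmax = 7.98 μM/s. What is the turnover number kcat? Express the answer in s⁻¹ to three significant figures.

3.38 s⁻¹

kcat = Vmax/[E]total = 7.98 μM/s / 2.36 μM = 3.38 s⁻¹.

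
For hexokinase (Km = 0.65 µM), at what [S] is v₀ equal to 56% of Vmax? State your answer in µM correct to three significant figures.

0.827 µM

v/Vmax = [S]/(Km+[S]) = 0.56, so [S] = Km·0.56/(1 − 0.56) = 0.65 × 1.273.
[S] = 0.827 µM.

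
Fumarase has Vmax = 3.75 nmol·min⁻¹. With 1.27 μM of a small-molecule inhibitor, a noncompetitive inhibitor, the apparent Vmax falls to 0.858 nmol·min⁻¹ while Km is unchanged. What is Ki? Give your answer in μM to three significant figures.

0.377 μM

Noncompetitive: Vmax,app = Vmax/α with α = 1 + [I]/Ki.
α = Vmax/Vmax,app = 3.75/0.858 = 4.371.
Since α = 1 + [I]/Ki, [I]/Ki = 4.371 − 1 = 3.371 and Ki = 1.27/3.371 = 0.377 μM.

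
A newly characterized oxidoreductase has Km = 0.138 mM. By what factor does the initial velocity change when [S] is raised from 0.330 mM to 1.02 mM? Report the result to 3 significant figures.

The fractional saturations are [S]/(Km+[S]) = 0.330/0.4680 = 0.7051 and 1.02/1.158 = 0.8808.
v₂/v₁ is just their ratio: 0.8808/0.7051 = 1.25.

1.25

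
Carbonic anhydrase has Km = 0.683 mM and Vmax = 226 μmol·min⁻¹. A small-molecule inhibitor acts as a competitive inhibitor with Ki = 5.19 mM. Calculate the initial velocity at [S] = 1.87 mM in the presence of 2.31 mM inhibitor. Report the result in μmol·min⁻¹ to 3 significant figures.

148 μmol·min⁻¹

α = 1 + [I]/Ki = 1 + 2.31/5.19 = 1.445.
For a competitive inhibitor, Vmax is unchanged and the apparent Km becomes α·Km: Km,app = 0.987 mM, Vmax,app = 226 μmol·min⁻¹.
v = Vmax,app·[S]/(Km,app + [S]) = 226 × 1.87/(0.987 + 1.87) = 148 μmol·min⁻¹.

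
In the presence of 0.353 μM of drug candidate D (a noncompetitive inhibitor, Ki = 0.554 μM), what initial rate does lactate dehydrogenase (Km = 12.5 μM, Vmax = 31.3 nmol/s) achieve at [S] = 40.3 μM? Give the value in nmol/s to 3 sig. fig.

α = 1 + [I]/Ki = 1 + 0.353/0.554 = 1.637.
For a noncompetitive inhibitor, Vmax is reduced to Vmax/α while Km is unchanged: Km,app = 12.5 μM, Vmax,app = 19.1 nmol/s.
v = Vmax,app·[S]/(Km,app + [S]) = 19.1 × 40.3/(12.5 + 40.3) = 14.6 nmol/s.

14.6 nmol/s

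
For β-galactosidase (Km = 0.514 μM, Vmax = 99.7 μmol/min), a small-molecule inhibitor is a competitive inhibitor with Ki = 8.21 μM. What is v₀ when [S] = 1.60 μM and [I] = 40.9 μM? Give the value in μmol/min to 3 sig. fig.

34.1 μmol/min

With α = 1 + [I]/Ki = 1 + 40.9/8.21 = 5.982, the competitive rate law is v = Vmax[S] / (αKm + [S]).
v = 99.7×1.60 / (5.982×0.514 + 1.60) = 159.5/4.675 = 34.1 μmol/min.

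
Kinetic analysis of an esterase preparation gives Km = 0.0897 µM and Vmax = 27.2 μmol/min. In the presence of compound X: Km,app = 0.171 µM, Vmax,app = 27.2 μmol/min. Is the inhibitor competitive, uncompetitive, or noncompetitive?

competitive

Km increases (0.0897 → 0.171 µM) while Vmax is unchanged — the hallmark of competitive inhibition.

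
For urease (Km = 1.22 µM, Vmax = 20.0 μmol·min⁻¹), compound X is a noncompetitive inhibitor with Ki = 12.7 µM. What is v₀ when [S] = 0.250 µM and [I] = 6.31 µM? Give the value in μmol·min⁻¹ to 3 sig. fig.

2.27 μmol·min⁻¹

α = 1 + [I]/Ki = 1 + 6.31/12.7 = 1.497.
For a noncompetitive inhibitor, Vmax is reduced to Vmax/α while Km is unchanged: Km,app = 1.22 µM, Vmax,app = 13.4 μmol·min⁻¹.
v = Vmax,app·[S]/(Km,app + [S]) = 13.4 × 0.250/(1.22 + 0.250) = 2.27 μmol·min⁻¹.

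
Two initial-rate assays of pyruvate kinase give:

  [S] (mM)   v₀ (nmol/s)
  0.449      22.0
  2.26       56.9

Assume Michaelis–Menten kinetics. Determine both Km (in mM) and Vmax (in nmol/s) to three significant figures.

Km = 1.47 mM; Vmax = 93.8 nmol/s

From v = Vmax[S]/(Km+[S]), each point gives Vmax = v(Km+[S])/[S].
Equating: 22.0(Km+0.449)/0.449 = 56.9(Km+2.26)/2.26.
49.00·Km + 22.0 = 25.18·Km + 56.9, so (49.00 − 25.18)·Km = 56.9 − 22.0.
Km = 34.90/23.82 = 1.47 mM; then Vmax = 22.0(1.47+0.449)/0.449 = 93.8 nmol/s.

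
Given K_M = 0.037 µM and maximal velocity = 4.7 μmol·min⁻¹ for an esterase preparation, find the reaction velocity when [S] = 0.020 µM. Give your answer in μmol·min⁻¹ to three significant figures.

v = Vmax·[S]/(Km + [S]) = 4.7 × 0.020 / (0.037 + 0.020)
  = 0.09400 / 0.05700 = 1.65 μmol·min⁻¹.

1.65 μmol·min⁻¹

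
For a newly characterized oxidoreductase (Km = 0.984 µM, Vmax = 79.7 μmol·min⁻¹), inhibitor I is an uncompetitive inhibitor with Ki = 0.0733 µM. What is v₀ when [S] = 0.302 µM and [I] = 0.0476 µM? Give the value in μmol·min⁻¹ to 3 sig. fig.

α = 1 + [I]/Ki = 1 + 0.0476/0.0733 = 1.649.
For an uncompetitive inhibitor, both parameters are divided by α, giving Vmax/α and Km/α: Km,app = 0.597 µM, Vmax,app = 48.3 μmol·min⁻¹.
v = Vmax,app·[S]/(Km,app + [S]) = 48.3 × 0.302/(0.597 + 0.302) = 16.2 μmol·min⁻¹.

16.2 μmol·min⁻¹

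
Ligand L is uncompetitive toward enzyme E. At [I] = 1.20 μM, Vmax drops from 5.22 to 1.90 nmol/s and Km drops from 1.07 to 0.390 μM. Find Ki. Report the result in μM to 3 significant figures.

0.687 μM

Uncompetitive: Vmax,app = Vmax/α (and Km,app = Km/α) with α = 1 + [I]/Ki.
α = Vmax/Vmax,app = 5.22/1.90 = 2.747.
Ki = [I]/(α − 1) = 1.20/1.747 = 0.687 μM.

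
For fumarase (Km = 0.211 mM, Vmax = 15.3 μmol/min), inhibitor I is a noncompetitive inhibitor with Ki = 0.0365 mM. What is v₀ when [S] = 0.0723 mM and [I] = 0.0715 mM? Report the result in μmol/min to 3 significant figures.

1.32 μmol/min

With α = 1 + [I]/Ki = 1 + 0.0715/0.0365 = 2.959, the noncompetitive rate law is v = (Vmax/α)·[S] / (Km + [S]).
v = (15.3/2.959)×0.0723 / (0.211 + 0.0723) = 0.3739/0.2833 = 1.32 μmol/min.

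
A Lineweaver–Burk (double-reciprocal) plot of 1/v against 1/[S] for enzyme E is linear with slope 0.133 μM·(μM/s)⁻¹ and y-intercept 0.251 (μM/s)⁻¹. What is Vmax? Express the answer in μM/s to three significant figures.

The y-intercept of a Lineweaver–Burk plot equals 1/Vmax, so Vmax = 1/0.251 = 3.98 μM/s.

3.98 μM/s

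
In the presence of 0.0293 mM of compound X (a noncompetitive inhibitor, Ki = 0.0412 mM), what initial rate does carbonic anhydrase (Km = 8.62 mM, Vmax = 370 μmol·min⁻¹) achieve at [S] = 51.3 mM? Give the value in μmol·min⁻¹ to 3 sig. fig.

α = 1 + [I]/Ki = 1 + 0.0293/0.0412 = 1.711.
For a noncompetitive inhibitor, Vmax is reduced to Vmax/α while Km is unchanged: Km,app = 8.62 mM, Vmax,app = 216 μmol·min⁻¹.
v = Vmax,app·[S]/(Km,app + [S]) = 216 × 51.3/(8.62 + 51.3) = 185 μmol·min⁻¹.

185 μmol·min⁻¹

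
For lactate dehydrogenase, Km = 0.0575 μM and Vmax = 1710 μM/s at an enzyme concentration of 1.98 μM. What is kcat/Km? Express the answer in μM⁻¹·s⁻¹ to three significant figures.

kcat = Vmax/[E]total = 1710/1.98 = 864 s⁻¹.
kcat/Km = 864/0.0575 = 15000 μM⁻¹·s⁻¹.

15000 μM⁻¹·s⁻¹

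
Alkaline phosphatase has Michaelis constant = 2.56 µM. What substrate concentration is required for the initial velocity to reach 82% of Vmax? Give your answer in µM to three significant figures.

v/Vmax = [S]/(Km+[S]) = 0.82, so [S] = Km·0.82/(1 − 0.82) = 2.56 × 4.556.
[S] = 11.7 µM.

11.7 µM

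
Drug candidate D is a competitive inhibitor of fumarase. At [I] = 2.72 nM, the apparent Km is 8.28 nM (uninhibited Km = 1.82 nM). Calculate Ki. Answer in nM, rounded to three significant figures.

Competitive: Km,app = α·Km with α = 1 + [I]/Ki.
α = Km,app/Km = 8.28/1.82 = 4.549.
Ki = [I]/(α − 1) = 2.72/3.549 = 0.766 nM.

0.766 nM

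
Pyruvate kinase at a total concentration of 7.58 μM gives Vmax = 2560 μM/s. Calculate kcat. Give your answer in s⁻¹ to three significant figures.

kcat = Vmax/[E]total = 2560 μM/s / 7.58 μM = 338 s⁻¹.

338 s⁻¹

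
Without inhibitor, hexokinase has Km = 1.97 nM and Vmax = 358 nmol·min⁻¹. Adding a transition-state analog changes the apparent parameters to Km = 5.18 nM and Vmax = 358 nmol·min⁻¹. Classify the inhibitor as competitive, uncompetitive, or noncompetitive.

Km increases (1.97 → 5.18 nM) while Vmax is unchanged — the hallmark of competitive inhibition.

competitive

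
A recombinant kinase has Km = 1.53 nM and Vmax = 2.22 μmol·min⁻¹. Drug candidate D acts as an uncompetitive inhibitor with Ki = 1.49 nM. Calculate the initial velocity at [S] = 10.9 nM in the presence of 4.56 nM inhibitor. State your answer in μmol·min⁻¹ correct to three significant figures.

With α = 1 + [I]/Ki = 1 + 4.56/1.49 = 4.060, the uncompetitive rate law is v = (Vmax/α)·[S] / (Km/α + [S]).
v = (2.22/4.060)×10.9 / (1.53/4.060 + 10.9) = 5.960/11.28 = 0.528 μmol·min⁻¹.

0.528 μmol·min⁻¹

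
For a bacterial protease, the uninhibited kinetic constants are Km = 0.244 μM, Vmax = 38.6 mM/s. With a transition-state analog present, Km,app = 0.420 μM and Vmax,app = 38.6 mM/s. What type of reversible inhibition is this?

competitive

Km increases (0.244 → 0.420 μM) while Vmax is unchanged — the hallmark of competitive inhibition.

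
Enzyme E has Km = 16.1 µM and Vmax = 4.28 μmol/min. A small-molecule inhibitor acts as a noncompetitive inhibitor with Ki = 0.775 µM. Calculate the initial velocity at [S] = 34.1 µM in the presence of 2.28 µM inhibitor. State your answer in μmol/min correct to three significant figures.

With α = 1 + [I]/Ki = 1 + 2.28/0.775 = 3.942, the noncompetitive rate law is v = (Vmax/α)·[S] / (Km + [S]).
v = (4.28/3.942)×34.1 / (16.1 + 34.1) = 37.02/50.20 = 0.738 μmol/min.

0.738 μmol/min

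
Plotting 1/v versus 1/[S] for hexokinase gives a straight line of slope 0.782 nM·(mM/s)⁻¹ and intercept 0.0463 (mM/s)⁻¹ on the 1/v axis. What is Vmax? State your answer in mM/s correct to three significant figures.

21.6 mM/s

The y-intercept of a Lineweaver–Burk plot equals 1/Vmax, so Vmax = 1/0.0463 = 21.6 mM/s.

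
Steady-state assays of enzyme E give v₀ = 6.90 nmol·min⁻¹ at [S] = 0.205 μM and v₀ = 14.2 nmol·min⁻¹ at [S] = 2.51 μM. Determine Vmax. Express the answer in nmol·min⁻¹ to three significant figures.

From v = Vmax[S]/(Km+[S]), each point gives Vmax = v(Km+[S])/[S].
Equating: 6.90(Km+0.205)/0.205 = 14.2(Km+2.51)/2.51.
33.66·Km + 6.90 = 5.657·Km + 14.2, so (33.66 − 5.657)·Km = 14.2 − 6.90.
Km = 7.300/28.00 = 0.261 μM; then Vmax = 6.90(0.261+0.205)/0.205 = 15.7 nmol·min⁻¹.

15.7 nmol·min⁻¹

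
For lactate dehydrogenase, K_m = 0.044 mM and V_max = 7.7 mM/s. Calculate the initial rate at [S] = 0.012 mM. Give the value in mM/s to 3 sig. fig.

1.65 mM/s

[S]/(Km+[S]) = 0.012/0.05600 = 0.2143, the fractional saturation.
v = 0.2143 × Vmax = 0.2143 × 7.7 = 1.65 mM/s.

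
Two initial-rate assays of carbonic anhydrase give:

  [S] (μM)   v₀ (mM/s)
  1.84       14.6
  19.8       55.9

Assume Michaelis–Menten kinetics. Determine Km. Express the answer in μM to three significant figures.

8.08 μM

From v = Vmax[S]/(Km+[S]), each point gives Vmax = v(Km+[S])/[S].
Equating: 14.6(Km+1.84)/1.84 = 55.9(Km+19.8)/19.8.
7.935·Km + 14.6 = 2.823·Km + 55.9, so (7.935 − 2.823)·Km = 55.9 − 14.6.
Km = 41.30/5.112 = 8.08 μM; then Vmax = 14.6(8.08+1.84)/1.84 = 78.7 mM/s.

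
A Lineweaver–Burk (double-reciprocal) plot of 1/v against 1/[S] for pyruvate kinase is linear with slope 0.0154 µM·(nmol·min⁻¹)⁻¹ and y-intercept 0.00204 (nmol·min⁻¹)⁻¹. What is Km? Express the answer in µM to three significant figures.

y-intercept = 1/Vmax ⇒ Vmax = 490 nmol·min⁻¹; slope = Km/Vmax ⇒ Km = slope × Vmax.
Km = 0.0154 × 490 = 7.55 µM.

7.55 µM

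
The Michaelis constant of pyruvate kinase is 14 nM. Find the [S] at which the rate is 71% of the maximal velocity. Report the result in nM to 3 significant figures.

34.3 nM

v/Vmax = [S]/(Km+[S]) = 0.71, so [S] = Km·0.71/(1 − 0.71) = 14 × 2.448.
[S] = 34.3 nM.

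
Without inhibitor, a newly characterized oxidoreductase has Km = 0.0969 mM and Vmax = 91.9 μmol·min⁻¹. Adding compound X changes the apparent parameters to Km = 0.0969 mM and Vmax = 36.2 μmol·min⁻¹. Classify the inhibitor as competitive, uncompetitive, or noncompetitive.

noncompetitive

Vmax decreases (91.9 → 36.2 μmol·min⁻¹) while Km is unchanged — pure noncompetitive inhibition.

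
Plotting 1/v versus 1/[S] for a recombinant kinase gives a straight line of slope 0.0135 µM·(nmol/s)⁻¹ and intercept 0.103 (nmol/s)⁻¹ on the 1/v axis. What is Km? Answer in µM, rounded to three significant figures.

y-intercept = 1/Vmax ⇒ Vmax = 9.71 nmol/s; slope = Km/Vmax ⇒ Km = slope × Vmax.
Km = 0.0135 × 9.71 = 0.131 µM.

0.131 µM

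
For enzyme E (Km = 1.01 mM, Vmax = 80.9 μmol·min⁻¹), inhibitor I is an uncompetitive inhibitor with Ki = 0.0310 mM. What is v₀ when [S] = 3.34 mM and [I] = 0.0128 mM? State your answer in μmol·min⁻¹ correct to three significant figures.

47.2 μmol·min⁻¹

α = 1 + [I]/Ki = 1 + 0.0128/0.0310 = 1.413.
For an uncompetitive inhibitor, both parameters are divided by α, giving Vmax/α and Km/α: Km,app = 0.715 mM, Vmax,app = 57.3 μmol·min⁻¹.
v = Vmax,app·[S]/(Km,app + [S]) = 57.3 × 3.34/(0.715 + 3.34) = 47.2 μmol·min⁻¹.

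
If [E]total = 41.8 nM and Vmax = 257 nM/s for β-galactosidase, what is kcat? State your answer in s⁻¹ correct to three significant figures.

6.15 s⁻¹

kcat = Vmax/[E]total = 257 nM/s / 41.8 nM = 6.15 s⁻¹.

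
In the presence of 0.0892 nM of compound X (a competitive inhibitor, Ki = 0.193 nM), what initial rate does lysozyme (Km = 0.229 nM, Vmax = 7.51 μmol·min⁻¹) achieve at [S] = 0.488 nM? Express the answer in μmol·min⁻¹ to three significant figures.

4.45 μmol·min⁻¹

α = 1 + [I]/Ki = 1 + 0.0892/0.193 = 1.462.
For a competitive inhibitor, Vmax is unchanged and the apparent Km becomes α·Km: Km,app = 0.335 nM, Vmax,app = 7.51 μmol·min⁻¹.
v = Vmax,app·[S]/(Km,app + [S]) = 7.51 × 0.488/(0.335 + 0.488) = 4.45 μmol·min⁻¹.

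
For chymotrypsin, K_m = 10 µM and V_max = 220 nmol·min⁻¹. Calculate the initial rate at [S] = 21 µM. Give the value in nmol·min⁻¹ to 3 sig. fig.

149 nmol·min⁻¹

[S]/(Km+[S]) = 21/31.00 = 0.6774, the fractional saturation.
v = 0.6774 × Vmax = 0.6774 × 220 = 149 nmol·min⁻¹.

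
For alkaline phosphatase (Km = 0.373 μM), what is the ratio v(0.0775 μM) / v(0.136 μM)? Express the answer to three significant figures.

The fractional saturations are [S]/(Km+[S]) = 0.136/0.5090 = 0.2672 and 0.0775/0.4505 = 0.1720.
v₂/v₁ is just their ratio: 0.1720/0.2672 = 0.644.

0.644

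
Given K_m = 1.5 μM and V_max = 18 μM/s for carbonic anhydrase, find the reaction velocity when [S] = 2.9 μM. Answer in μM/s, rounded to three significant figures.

v = Vmax·[S]/(Km + [S]) = 18 × 2.9 / (1.5 + 2.9)
  = 52.20 / 4.400 = 11.9 μM/s.

11.9 μM/s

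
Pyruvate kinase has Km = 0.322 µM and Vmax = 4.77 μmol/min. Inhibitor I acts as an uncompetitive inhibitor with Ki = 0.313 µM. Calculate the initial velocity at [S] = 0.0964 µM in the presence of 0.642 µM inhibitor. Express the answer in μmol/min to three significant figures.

0.746 μmol/min

α = 1 + [I]/Ki = 1 + 0.642/0.313 = 3.051.
For an uncompetitive inhibitor, both parameters are divided by α, giving Vmax/α and Km/α: Km,app = 0.106 µM, Vmax,app = 1.56 μmol/min.
v = Vmax,app·[S]/(Km,app + [S]) = 1.56 × 0.0964/(0.106 + 0.0964) = 0.746 μmol/min.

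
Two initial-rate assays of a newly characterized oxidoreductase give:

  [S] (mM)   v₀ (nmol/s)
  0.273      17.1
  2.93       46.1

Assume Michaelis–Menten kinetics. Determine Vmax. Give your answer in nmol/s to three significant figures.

In reciprocal form, 1/v = (Km/Vmax)·(1/[S]) + 1/Vmax. The two points give (1/[S], 1/v) = (3.663, 0.05848) and (0.3413, 0.02169).
Slope = (0.05848 − 0.02169)/(3.663 − 0.3413) = 0.01107; intercept = 0.05848 − 0.01107×3.663 = 0.01791.
Vmax = 1/intercept = 55.8 nmol/s; Km = slope × Vmax = 0.01107 × 55.8 = 0.618 mM.

55.8 nmol/s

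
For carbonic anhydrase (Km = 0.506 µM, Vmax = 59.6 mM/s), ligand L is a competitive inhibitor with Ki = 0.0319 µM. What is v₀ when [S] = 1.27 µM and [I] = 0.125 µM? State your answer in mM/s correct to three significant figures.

α = 1 + [I]/Ki = 1 + 0.125/0.0319 = 4.918.
For a competitive inhibitor, Vmax is unchanged and the apparent Km becomes α·Km: Km,app = 2.49 µM, Vmax,app = 59.6 mM/s.
v = Vmax,app·[S]/(Km,app + [S]) = 59.6 × 1.27/(2.49 + 1.27) = 20.1 mM/s.

20.1 mM/s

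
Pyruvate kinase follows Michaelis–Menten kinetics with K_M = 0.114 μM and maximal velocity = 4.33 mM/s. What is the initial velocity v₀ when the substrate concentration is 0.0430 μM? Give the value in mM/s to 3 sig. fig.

1.19 mM/s

v = Vmax·[S]/(Km + [S]) = 4.33 × 0.0430 / (0.114 + 0.0430)
  = 0.1862 / 0.1570 = 1.19 mM/s.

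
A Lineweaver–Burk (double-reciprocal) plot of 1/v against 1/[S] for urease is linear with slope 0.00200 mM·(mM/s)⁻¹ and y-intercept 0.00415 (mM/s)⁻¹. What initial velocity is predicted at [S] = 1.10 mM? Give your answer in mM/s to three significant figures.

The y-intercept is 1/Vmax, so Vmax = 1/0.00415 = 241 mM/s.
The slope is Km/Vmax, so Km = 0.00200 × 241 = 0.482 mM.
Then v = 241 × 1.10/(0.482 + 1.10) = 168 mM/s.

168 mM/s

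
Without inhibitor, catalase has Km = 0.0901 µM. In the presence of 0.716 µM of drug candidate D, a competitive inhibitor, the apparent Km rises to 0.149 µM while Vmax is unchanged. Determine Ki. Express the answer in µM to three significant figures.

Competitive: Km,app = α·Km with α = 1 + [I]/Ki.
α = Km,app/Km = 0.149/0.0901 = 1.654.
Since α = 1 + [I]/Ki, [I]/Ki = 1.654 − 1 = 0.6537 and Ki = 0.716/0.6537 = 1.10 µM.

1.10 µM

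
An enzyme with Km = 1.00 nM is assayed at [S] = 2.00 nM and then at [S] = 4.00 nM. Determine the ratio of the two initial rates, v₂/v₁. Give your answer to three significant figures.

1.20

The fractional saturations are [S]/(Km+[S]) = 2.00/3.000 = 0.6667 and 4.00/5.000 = 0.8000.
v₂/v₁ is just their ratio: 0.8000/0.6667 = 1.20.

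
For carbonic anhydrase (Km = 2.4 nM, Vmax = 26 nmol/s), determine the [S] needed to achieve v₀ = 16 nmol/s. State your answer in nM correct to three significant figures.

Rearranging v = Vmax[S]/(Km+[S]) gives [S] = Km·v/(Vmax − v).
[S] = 2.4 × 16 / (26 − 16) = 38.40/10.00 = 3.84 nM.

3.84 nM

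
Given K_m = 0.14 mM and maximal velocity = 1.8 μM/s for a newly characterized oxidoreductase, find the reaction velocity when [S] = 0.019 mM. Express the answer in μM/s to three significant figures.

0.215 μM/s

[S]/(Km+[S]) = 0.019/0.1590 = 0.1195, the fractional saturation.
v = 0.1195 × Vmax = 0.1195 × 1.8 = 0.215 μM/s.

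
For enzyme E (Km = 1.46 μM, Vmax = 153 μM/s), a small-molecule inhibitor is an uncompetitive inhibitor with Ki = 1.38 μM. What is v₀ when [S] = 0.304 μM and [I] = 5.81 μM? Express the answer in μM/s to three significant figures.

15.3 μM/s

With α = 1 + [I]/Ki = 1 + 5.81/1.38 = 5.210, the uncompetitive rate law is v = (Vmax/α)·[S] / (Km/α + [S]).
v = (153/5.210)×0.304 / (1.46/5.210 + 0.304) = 8.927/0.5842 = 15.3 μM/s.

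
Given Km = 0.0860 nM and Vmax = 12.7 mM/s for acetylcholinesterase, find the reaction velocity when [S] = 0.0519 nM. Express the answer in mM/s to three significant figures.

v = Vmax·[S]/(Km + [S]) = 12.7 × 0.0519 / (0.0860 + 0.0519)
  = 0.6591 / 0.1379 = 4.78 mM/s.

4.78 mM/s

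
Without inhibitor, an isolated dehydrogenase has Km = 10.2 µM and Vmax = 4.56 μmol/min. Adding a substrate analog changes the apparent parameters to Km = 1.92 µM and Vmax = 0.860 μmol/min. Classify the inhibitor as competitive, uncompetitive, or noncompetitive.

uncompetitive

Both Km and Vmax decrease by the same factor (~5.30-fold) — characteristic of uncompetitive inhibition.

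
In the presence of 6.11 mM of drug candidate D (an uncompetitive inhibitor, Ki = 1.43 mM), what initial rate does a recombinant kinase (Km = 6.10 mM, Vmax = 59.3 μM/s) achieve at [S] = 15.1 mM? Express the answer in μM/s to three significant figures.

10.4 μM/s

α = 1 + [I]/Ki = 1 + 6.11/1.43 = 5.273.
For an uncompetitive inhibitor, both parameters are divided by α, giving Vmax/α and Km/α: Km,app = 1.16 mM, Vmax,app = 11.2 μM/s.
v = Vmax,app·[S]/(Km,app + [S]) = 11.2 × 15.1/(1.16 + 15.1) = 10.4 μM/s.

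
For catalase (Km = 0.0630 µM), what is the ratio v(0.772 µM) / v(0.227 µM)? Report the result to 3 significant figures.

Since Vmax cancels, v₂/v₁ = [S]₂(Km+[S]₁) / [S]₁(Km+[S]₂).
= 0.772×(0.0630+0.227) / (0.227×(0.0630+0.772)) = 0.2239/0.1895 = 1.18.

1.18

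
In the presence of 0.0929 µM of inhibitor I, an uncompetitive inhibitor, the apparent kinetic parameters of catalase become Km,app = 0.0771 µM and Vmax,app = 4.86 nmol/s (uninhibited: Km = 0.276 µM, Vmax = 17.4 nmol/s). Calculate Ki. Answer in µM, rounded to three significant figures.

0.0360 µM

Uncompetitive: Vmax,app = Vmax/α (and Km,app = Km/α) with α = 1 + [I]/Ki.
α = Vmax/Vmax,app = 17.4/4.86 = 3.580.
Ki = [I]/(α − 1) = 0.0929/2.580 = 0.0360 µM.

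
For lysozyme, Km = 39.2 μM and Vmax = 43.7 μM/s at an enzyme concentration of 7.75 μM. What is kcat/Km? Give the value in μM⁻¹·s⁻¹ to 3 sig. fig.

0.144 μM⁻¹·s⁻¹

kcat = Vmax/[E]total = 43.7/7.75 = 5.64 s⁻¹.
kcat/Km = 5.64/39.2 = 0.144 μM⁻¹·s⁻¹.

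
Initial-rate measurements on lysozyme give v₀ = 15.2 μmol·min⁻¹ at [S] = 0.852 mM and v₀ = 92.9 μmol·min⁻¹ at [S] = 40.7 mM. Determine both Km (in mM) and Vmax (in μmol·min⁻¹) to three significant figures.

In reciprocal form, 1/v = (Km/Vmax)·(1/[S]) + 1/Vmax. The two points give (1/[S], 1/v) = (1.174, 0.06579) and (0.02457, 0.01076).
Slope = (0.06579 − 0.01076)/(1.174 − 0.02457) = 0.04788; intercept = 0.06579 − 0.04788×1.174 = 0.009588.
Vmax = 1/intercept = 104 μmol·min⁻¹; Km = slope × Vmax = 0.04788 × 104 = 4.99 mM.

Km = 4.99 mM; Vmax = 104 μmol·min⁻¹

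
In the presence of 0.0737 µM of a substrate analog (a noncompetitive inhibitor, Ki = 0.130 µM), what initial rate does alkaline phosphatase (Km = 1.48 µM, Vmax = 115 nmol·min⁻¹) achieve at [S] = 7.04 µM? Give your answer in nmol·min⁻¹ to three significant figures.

60.6 nmol·min⁻¹

With α = 1 + [I]/Ki = 1 + 0.0737/0.130 = 1.567, the noncompetitive rate law is v = (Vmax/α)·[S] / (Km + [S]).
v = (115/1.567)×7.04 / (1.48 + 7.04) = 516.7/8.520 = 60.6 nmol·min⁻¹.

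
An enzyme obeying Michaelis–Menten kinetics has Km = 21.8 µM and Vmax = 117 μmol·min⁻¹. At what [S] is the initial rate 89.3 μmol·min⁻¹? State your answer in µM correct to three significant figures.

70.3 µM

Rearranging v = Vmax[S]/(Km+[S]) gives [S] = Km·v/(Vmax − v).
[S] = 21.8 × 89.3 / (117 − 89.3) = 1947/27.70 = 70.3 µM.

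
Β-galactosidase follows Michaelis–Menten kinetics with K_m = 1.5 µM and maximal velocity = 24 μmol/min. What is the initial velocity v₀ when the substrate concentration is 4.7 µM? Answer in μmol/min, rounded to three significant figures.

v = Vmax·[S]/(Km + [S]) = 24 × 4.7 / (1.5 + 4.7)
  = 112.8 / 6.200 = 18.2 μmol/min.

18.2 μmol/min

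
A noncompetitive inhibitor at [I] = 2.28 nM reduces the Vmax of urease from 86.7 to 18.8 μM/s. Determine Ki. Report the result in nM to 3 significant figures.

0.631 nM

Noncompetitive: Vmax,app = Vmax/α with α = 1 + [I]/Ki.
α = Vmax/Vmax,app = 86.7/18.8 = 4.612.
Since α = 1 + [I]/Ki, [I]/Ki = 4.612 − 1 = 3.612 and Ki = 2.28/3.612 = 0.631 nM.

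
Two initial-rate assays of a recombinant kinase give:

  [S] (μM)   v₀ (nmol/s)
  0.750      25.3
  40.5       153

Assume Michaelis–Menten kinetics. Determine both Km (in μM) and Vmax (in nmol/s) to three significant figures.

Km = 4.26 μM; Vmax = 169 nmol/s

In reciprocal form, 1/v = (Km/Vmax)·(1/[S]) + 1/Vmax. The two points give (1/[S], 1/v) = (1.333, 0.03953) and (0.02469, 0.006536).
Slope = (0.03953 − 0.006536)/(1.333 − 0.02469) = 0.02521; intercept = 0.03953 − 0.02521×1.333 = 0.005913.
Vmax = 1/intercept = 169 nmol/s; Km = slope × Vmax = 0.02521 × 169 = 4.26 μM.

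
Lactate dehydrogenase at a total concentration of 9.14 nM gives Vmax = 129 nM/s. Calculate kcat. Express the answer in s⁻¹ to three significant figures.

kcat = Vmax/[E]total = 129 nM/s / 9.14 nM = 14.1 s⁻¹.

14.1 s⁻¹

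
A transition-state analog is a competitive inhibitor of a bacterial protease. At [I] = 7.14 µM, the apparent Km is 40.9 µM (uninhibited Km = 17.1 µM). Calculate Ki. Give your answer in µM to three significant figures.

Competitive: Km,app = α·Km with α = 1 + [I]/Ki.
α = Km,app/Km = 40.9/17.1 = 2.392.
Since α = 1 + [I]/Ki, [I]/Ki = 2.392 − 1 = 1.392 and Ki = 7.14/1.392 = 5.13 µM.

5.13 µM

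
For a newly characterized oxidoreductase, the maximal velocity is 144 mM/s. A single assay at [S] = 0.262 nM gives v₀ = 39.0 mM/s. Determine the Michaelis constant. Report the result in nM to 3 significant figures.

0.705 nM

v/Vmax = 39.0/144 = 0.2708 = [S]/(Km+[S]).
So Km + [S] = [S]/0.2708 = 0.9674 nM, giving Km = 0.9674 − 0.262 = 0.705 nM.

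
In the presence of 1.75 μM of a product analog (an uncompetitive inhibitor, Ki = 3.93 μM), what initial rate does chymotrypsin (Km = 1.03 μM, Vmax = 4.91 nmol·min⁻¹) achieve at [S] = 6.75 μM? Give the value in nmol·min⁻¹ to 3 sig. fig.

α = 1 + [I]/Ki = 1 + 1.75/3.93 = 1.445.
For an uncompetitive inhibitor, both parameters are divided by α, giving Vmax/α and Km/α: Km,app = 0.713 μM, Vmax,app = 3.40 nmol·min⁻¹.
v = Vmax,app·[S]/(Km,app + [S]) = 3.40 × 6.75/(0.713 + 6.75) = 3.07 nmol·min⁻¹.

3.07 nmol·min⁻¹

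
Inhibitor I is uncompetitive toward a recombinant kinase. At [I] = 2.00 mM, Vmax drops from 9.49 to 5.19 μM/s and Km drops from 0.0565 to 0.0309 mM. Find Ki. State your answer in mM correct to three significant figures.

Uncompetitive: Vmax,app = Vmax/α (and Km,app = Km/α) with α = 1 + [I]/Ki.
α = Vmax/Vmax,app = 9.49/5.19 = 1.829.
Since α = 1 + [I]/Ki, [I]/Ki = 1.829 − 1 = 0.8285 and Ki = 2.00/0.8285 = 2.41 mM.

2.41 mM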